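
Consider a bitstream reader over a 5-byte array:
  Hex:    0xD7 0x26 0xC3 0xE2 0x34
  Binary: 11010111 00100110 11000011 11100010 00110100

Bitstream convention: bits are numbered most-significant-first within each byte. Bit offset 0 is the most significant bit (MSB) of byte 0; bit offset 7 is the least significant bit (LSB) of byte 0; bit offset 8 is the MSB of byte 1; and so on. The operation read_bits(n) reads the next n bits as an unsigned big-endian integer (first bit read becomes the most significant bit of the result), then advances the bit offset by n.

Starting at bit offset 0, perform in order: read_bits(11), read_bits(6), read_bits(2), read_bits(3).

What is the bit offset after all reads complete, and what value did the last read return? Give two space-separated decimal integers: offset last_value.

Answer: 22 0

Derivation:
Read 1: bits[0:11] width=11 -> value=1721 (bin 11010111001); offset now 11 = byte 1 bit 3; 29 bits remain
Read 2: bits[11:17] width=6 -> value=13 (bin 001101); offset now 17 = byte 2 bit 1; 23 bits remain
Read 3: bits[17:19] width=2 -> value=2 (bin 10); offset now 19 = byte 2 bit 3; 21 bits remain
Read 4: bits[19:22] width=3 -> value=0 (bin 000); offset now 22 = byte 2 bit 6; 18 bits remain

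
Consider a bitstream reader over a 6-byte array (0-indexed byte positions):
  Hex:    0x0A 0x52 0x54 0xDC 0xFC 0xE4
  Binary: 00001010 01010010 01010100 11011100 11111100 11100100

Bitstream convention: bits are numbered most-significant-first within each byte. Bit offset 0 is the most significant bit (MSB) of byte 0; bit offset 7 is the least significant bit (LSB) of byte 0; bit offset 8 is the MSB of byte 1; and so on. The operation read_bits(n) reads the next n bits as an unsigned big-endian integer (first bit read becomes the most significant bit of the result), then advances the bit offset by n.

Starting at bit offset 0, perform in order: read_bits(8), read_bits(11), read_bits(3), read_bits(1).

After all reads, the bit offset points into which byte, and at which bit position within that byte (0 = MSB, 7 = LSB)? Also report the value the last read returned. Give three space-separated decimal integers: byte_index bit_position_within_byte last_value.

Read 1: bits[0:8] width=8 -> value=10 (bin 00001010); offset now 8 = byte 1 bit 0; 40 bits remain
Read 2: bits[8:19] width=11 -> value=658 (bin 01010010010); offset now 19 = byte 2 bit 3; 29 bits remain
Read 3: bits[19:22] width=3 -> value=5 (bin 101); offset now 22 = byte 2 bit 6; 26 bits remain
Read 4: bits[22:23] width=1 -> value=0 (bin 0); offset now 23 = byte 2 bit 7; 25 bits remain

Answer: 2 7 0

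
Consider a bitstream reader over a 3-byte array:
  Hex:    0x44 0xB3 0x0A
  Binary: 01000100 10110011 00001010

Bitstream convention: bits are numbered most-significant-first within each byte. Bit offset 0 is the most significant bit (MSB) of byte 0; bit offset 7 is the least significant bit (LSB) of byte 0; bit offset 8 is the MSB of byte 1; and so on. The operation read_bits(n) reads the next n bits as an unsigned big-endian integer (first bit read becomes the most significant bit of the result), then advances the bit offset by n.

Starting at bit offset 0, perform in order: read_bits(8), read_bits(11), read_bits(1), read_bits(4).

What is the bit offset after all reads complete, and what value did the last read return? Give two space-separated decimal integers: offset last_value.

Read 1: bits[0:8] width=8 -> value=68 (bin 01000100); offset now 8 = byte 1 bit 0; 16 bits remain
Read 2: bits[8:19] width=11 -> value=1432 (bin 10110011000); offset now 19 = byte 2 bit 3; 5 bits remain
Read 3: bits[19:20] width=1 -> value=0 (bin 0); offset now 20 = byte 2 bit 4; 4 bits remain
Read 4: bits[20:24] width=4 -> value=10 (bin 1010); offset now 24 = byte 3 bit 0; 0 bits remain

Answer: 24 10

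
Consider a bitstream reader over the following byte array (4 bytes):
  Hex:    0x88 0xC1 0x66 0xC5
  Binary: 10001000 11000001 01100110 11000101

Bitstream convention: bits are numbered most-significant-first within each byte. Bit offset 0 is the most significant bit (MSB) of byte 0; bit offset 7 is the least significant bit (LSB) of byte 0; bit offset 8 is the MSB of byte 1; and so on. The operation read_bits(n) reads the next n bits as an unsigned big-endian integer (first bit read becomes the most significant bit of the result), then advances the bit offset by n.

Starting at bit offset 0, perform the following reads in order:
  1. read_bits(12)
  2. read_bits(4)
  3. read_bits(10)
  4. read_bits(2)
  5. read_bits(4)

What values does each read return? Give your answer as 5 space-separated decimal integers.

Answer: 2188 1 411 0 5

Derivation:
Read 1: bits[0:12] width=12 -> value=2188 (bin 100010001100); offset now 12 = byte 1 bit 4; 20 bits remain
Read 2: bits[12:16] width=4 -> value=1 (bin 0001); offset now 16 = byte 2 bit 0; 16 bits remain
Read 3: bits[16:26] width=10 -> value=411 (bin 0110011011); offset now 26 = byte 3 bit 2; 6 bits remain
Read 4: bits[26:28] width=2 -> value=0 (bin 00); offset now 28 = byte 3 bit 4; 4 bits remain
Read 5: bits[28:32] width=4 -> value=5 (bin 0101); offset now 32 = byte 4 bit 0; 0 bits remain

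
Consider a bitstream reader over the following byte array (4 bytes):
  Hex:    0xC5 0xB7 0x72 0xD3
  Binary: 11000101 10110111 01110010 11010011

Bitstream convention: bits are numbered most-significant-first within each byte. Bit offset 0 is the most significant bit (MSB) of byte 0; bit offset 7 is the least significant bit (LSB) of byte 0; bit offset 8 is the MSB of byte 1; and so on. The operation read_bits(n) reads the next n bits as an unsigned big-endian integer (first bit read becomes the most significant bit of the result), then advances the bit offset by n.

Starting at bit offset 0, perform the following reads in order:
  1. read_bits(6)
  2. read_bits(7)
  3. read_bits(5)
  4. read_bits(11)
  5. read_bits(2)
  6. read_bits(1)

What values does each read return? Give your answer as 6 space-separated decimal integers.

Answer: 49 54 29 1626 1 1

Derivation:
Read 1: bits[0:6] width=6 -> value=49 (bin 110001); offset now 6 = byte 0 bit 6; 26 bits remain
Read 2: bits[6:13] width=7 -> value=54 (bin 0110110); offset now 13 = byte 1 bit 5; 19 bits remain
Read 3: bits[13:18] width=5 -> value=29 (bin 11101); offset now 18 = byte 2 bit 2; 14 bits remain
Read 4: bits[18:29] width=11 -> value=1626 (bin 11001011010); offset now 29 = byte 3 bit 5; 3 bits remain
Read 5: bits[29:31] width=2 -> value=1 (bin 01); offset now 31 = byte 3 bit 7; 1 bits remain
Read 6: bits[31:32] width=1 -> value=1 (bin 1); offset now 32 = byte 4 bit 0; 0 bits remain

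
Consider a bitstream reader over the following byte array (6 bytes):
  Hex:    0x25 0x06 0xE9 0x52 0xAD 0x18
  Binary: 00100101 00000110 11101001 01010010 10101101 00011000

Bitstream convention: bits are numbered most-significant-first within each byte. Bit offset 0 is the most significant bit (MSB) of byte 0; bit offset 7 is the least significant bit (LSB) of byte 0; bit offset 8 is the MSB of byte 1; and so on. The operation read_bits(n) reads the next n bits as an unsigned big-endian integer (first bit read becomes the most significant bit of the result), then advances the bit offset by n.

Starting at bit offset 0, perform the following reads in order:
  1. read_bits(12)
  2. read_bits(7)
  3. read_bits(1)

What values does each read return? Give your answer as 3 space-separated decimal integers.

Read 1: bits[0:12] width=12 -> value=592 (bin 001001010000); offset now 12 = byte 1 bit 4; 36 bits remain
Read 2: bits[12:19] width=7 -> value=55 (bin 0110111); offset now 19 = byte 2 bit 3; 29 bits remain
Read 3: bits[19:20] width=1 -> value=0 (bin 0); offset now 20 = byte 2 bit 4; 28 bits remain

Answer: 592 55 0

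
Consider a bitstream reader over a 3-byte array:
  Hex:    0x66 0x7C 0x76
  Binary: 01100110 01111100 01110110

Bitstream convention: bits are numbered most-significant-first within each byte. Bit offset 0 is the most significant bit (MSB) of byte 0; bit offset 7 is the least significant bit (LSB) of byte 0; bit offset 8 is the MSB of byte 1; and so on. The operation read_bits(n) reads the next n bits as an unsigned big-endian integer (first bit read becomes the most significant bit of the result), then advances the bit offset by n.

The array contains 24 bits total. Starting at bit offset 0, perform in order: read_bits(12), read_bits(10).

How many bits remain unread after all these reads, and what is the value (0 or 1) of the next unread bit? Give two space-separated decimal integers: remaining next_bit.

Answer: 2 1

Derivation:
Read 1: bits[0:12] width=12 -> value=1639 (bin 011001100111); offset now 12 = byte 1 bit 4; 12 bits remain
Read 2: bits[12:22] width=10 -> value=797 (bin 1100011101); offset now 22 = byte 2 bit 6; 2 bits remain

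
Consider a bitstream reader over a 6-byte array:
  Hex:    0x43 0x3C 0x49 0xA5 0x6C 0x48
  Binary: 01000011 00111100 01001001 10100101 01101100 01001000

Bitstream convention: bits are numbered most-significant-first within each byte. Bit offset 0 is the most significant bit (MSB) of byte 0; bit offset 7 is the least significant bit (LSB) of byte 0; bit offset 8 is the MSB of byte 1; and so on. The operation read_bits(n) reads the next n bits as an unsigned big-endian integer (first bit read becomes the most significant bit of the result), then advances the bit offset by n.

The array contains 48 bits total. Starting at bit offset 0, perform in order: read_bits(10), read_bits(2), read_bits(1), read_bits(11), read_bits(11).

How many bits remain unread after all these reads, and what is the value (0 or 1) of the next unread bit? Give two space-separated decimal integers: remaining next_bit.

Answer: 13 0

Derivation:
Read 1: bits[0:10] width=10 -> value=268 (bin 0100001100); offset now 10 = byte 1 bit 2; 38 bits remain
Read 2: bits[10:12] width=2 -> value=3 (bin 11); offset now 12 = byte 1 bit 4; 36 bits remain
Read 3: bits[12:13] width=1 -> value=1 (bin 1); offset now 13 = byte 1 bit 5; 35 bits remain
Read 4: bits[13:24] width=11 -> value=1097 (bin 10001001001); offset now 24 = byte 3 bit 0; 24 bits remain
Read 5: bits[24:35] width=11 -> value=1323 (bin 10100101011); offset now 35 = byte 4 bit 3; 13 bits remain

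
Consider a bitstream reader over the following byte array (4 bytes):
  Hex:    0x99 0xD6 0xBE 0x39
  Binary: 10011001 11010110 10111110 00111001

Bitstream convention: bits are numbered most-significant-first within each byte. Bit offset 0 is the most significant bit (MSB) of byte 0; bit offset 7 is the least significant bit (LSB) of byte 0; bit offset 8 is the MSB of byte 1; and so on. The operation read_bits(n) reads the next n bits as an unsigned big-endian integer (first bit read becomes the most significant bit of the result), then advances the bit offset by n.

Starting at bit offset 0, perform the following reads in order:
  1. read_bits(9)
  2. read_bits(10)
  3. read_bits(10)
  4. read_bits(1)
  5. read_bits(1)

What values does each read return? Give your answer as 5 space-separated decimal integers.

Answer: 307 693 967 0 0

Derivation:
Read 1: bits[0:9] width=9 -> value=307 (bin 100110011); offset now 9 = byte 1 bit 1; 23 bits remain
Read 2: bits[9:19] width=10 -> value=693 (bin 1010110101); offset now 19 = byte 2 bit 3; 13 bits remain
Read 3: bits[19:29] width=10 -> value=967 (bin 1111000111); offset now 29 = byte 3 bit 5; 3 bits remain
Read 4: bits[29:30] width=1 -> value=0 (bin 0); offset now 30 = byte 3 bit 6; 2 bits remain
Read 5: bits[30:31] width=1 -> value=0 (bin 0); offset now 31 = byte 3 bit 7; 1 bits remain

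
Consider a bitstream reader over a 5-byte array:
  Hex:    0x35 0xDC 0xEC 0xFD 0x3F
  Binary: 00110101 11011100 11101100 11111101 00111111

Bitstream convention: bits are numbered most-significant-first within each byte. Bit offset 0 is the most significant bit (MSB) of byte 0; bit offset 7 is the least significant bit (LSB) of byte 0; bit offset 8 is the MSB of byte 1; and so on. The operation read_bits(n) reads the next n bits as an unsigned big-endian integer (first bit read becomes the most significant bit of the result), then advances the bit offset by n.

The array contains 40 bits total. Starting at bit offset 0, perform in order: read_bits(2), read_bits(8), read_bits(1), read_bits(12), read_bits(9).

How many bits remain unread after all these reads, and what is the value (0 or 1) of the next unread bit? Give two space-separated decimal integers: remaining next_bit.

Read 1: bits[0:2] width=2 -> value=0 (bin 00); offset now 2 = byte 0 bit 2; 38 bits remain
Read 2: bits[2:10] width=8 -> value=215 (bin 11010111); offset now 10 = byte 1 bit 2; 30 bits remain
Read 3: bits[10:11] width=1 -> value=0 (bin 0); offset now 11 = byte 1 bit 3; 29 bits remain
Read 4: bits[11:23] width=12 -> value=3702 (bin 111001110110); offset now 23 = byte 2 bit 7; 17 bits remain
Read 5: bits[23:32] width=9 -> value=253 (bin 011111101); offset now 32 = byte 4 bit 0; 8 bits remain

Answer: 8 0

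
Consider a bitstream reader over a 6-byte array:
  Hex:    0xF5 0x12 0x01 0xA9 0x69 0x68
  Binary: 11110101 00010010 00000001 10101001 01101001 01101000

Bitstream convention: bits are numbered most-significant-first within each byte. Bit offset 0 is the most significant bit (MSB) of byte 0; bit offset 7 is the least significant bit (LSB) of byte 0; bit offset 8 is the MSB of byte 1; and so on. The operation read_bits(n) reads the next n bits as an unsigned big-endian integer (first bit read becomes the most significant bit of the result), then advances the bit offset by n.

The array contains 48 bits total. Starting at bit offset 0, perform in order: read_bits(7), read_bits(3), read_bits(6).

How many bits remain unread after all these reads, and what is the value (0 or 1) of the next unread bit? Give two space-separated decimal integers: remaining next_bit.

Answer: 32 0

Derivation:
Read 1: bits[0:7] width=7 -> value=122 (bin 1111010); offset now 7 = byte 0 bit 7; 41 bits remain
Read 2: bits[7:10] width=3 -> value=4 (bin 100); offset now 10 = byte 1 bit 2; 38 bits remain
Read 3: bits[10:16] width=6 -> value=18 (bin 010010); offset now 16 = byte 2 bit 0; 32 bits remain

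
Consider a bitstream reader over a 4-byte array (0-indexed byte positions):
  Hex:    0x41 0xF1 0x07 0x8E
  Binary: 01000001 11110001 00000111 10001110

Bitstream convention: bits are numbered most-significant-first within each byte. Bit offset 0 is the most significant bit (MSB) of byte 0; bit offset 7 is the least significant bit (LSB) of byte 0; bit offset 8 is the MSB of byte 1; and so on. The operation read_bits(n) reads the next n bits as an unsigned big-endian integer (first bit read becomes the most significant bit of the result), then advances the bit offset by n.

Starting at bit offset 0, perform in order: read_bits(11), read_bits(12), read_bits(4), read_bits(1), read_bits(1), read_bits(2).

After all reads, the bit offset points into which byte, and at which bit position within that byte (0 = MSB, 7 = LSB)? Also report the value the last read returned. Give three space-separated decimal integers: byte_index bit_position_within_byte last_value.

Read 1: bits[0:11] width=11 -> value=527 (bin 01000001111); offset now 11 = byte 1 bit 3; 21 bits remain
Read 2: bits[11:23] width=12 -> value=2179 (bin 100010000011); offset now 23 = byte 2 bit 7; 9 bits remain
Read 3: bits[23:27] width=4 -> value=12 (bin 1100); offset now 27 = byte 3 bit 3; 5 bits remain
Read 4: bits[27:28] width=1 -> value=0 (bin 0); offset now 28 = byte 3 bit 4; 4 bits remain
Read 5: bits[28:29] width=1 -> value=1 (bin 1); offset now 29 = byte 3 bit 5; 3 bits remain
Read 6: bits[29:31] width=2 -> value=3 (bin 11); offset now 31 = byte 3 bit 7; 1 bits remain

Answer: 3 7 3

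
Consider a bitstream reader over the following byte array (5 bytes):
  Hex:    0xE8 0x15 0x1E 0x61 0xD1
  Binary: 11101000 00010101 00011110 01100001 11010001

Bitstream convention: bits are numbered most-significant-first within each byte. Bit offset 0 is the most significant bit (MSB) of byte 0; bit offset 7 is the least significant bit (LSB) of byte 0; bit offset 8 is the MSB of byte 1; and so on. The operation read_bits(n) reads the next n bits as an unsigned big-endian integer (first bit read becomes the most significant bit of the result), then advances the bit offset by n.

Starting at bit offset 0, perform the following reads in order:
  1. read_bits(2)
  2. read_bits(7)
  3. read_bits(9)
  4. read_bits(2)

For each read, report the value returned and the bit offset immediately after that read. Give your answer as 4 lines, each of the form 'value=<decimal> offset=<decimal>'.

Answer: value=3 offset=2
value=80 offset=9
value=84 offset=18
value=1 offset=20

Derivation:
Read 1: bits[0:2] width=2 -> value=3 (bin 11); offset now 2 = byte 0 bit 2; 38 bits remain
Read 2: bits[2:9] width=7 -> value=80 (bin 1010000); offset now 9 = byte 1 bit 1; 31 bits remain
Read 3: bits[9:18] width=9 -> value=84 (bin 001010100); offset now 18 = byte 2 bit 2; 22 bits remain
Read 4: bits[18:20] width=2 -> value=1 (bin 01); offset now 20 = byte 2 bit 4; 20 bits remain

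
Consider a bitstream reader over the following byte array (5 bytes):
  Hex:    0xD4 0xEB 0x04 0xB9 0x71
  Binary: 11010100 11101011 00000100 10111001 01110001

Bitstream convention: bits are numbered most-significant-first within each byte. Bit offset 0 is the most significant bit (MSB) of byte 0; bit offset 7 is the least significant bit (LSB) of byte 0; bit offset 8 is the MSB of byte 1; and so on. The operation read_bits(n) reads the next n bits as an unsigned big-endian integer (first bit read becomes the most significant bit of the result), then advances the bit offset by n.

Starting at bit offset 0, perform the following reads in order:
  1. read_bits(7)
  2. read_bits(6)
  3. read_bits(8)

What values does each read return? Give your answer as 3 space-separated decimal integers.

Answer: 106 29 96

Derivation:
Read 1: bits[0:7] width=7 -> value=106 (bin 1101010); offset now 7 = byte 0 bit 7; 33 bits remain
Read 2: bits[7:13] width=6 -> value=29 (bin 011101); offset now 13 = byte 1 bit 5; 27 bits remain
Read 3: bits[13:21] width=8 -> value=96 (bin 01100000); offset now 21 = byte 2 bit 5; 19 bits remain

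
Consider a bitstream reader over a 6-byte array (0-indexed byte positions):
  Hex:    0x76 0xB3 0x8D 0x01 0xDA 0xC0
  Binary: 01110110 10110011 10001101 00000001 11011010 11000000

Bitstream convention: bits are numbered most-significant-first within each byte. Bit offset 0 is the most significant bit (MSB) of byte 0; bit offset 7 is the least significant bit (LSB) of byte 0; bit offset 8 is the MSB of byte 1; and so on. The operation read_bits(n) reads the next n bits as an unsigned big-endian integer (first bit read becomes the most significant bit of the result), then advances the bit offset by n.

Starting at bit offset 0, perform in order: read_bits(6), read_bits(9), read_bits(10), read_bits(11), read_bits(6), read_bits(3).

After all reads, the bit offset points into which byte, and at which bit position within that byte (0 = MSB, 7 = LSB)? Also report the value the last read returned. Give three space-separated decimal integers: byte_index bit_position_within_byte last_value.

Read 1: bits[0:6] width=6 -> value=29 (bin 011101); offset now 6 = byte 0 bit 6; 42 bits remain
Read 2: bits[6:15] width=9 -> value=345 (bin 101011001); offset now 15 = byte 1 bit 7; 33 bits remain
Read 3: bits[15:25] width=10 -> value=794 (bin 1100011010); offset now 25 = byte 3 bit 1; 23 bits remain
Read 4: bits[25:36] width=11 -> value=29 (bin 00000011101); offset now 36 = byte 4 bit 4; 12 bits remain
Read 5: bits[36:42] width=6 -> value=43 (bin 101011); offset now 42 = byte 5 bit 2; 6 bits remain
Read 6: bits[42:45] width=3 -> value=0 (bin 000); offset now 45 = byte 5 bit 5; 3 bits remain

Answer: 5 5 0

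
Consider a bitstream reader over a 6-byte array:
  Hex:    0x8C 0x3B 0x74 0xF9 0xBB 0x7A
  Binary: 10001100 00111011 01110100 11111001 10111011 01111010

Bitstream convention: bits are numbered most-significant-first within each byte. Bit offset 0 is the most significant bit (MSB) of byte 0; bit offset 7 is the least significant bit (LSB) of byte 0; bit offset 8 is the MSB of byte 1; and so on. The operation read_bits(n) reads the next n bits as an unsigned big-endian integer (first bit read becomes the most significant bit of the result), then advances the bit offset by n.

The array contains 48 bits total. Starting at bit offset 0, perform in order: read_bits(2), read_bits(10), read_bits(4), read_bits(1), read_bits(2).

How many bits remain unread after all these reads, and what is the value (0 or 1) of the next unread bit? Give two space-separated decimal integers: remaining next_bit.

Answer: 29 1

Derivation:
Read 1: bits[0:2] width=2 -> value=2 (bin 10); offset now 2 = byte 0 bit 2; 46 bits remain
Read 2: bits[2:12] width=10 -> value=195 (bin 0011000011); offset now 12 = byte 1 bit 4; 36 bits remain
Read 3: bits[12:16] width=4 -> value=11 (bin 1011); offset now 16 = byte 2 bit 0; 32 bits remain
Read 4: bits[16:17] width=1 -> value=0 (bin 0); offset now 17 = byte 2 bit 1; 31 bits remain
Read 5: bits[17:19] width=2 -> value=3 (bin 11); offset now 19 = byte 2 bit 3; 29 bits remain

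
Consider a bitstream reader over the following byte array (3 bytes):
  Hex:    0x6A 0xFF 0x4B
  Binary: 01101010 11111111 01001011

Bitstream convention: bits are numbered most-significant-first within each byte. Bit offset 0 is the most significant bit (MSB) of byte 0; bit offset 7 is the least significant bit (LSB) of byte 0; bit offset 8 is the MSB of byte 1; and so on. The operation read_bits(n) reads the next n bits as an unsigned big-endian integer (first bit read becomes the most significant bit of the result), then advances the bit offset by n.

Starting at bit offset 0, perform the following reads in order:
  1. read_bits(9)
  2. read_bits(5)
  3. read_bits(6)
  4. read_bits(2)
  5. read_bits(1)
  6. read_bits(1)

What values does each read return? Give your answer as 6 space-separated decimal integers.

Read 1: bits[0:9] width=9 -> value=213 (bin 011010101); offset now 9 = byte 1 bit 1; 15 bits remain
Read 2: bits[9:14] width=5 -> value=31 (bin 11111); offset now 14 = byte 1 bit 6; 10 bits remain
Read 3: bits[14:20] width=6 -> value=52 (bin 110100); offset now 20 = byte 2 bit 4; 4 bits remain
Read 4: bits[20:22] width=2 -> value=2 (bin 10); offset now 22 = byte 2 bit 6; 2 bits remain
Read 5: bits[22:23] width=1 -> value=1 (bin 1); offset now 23 = byte 2 bit 7; 1 bits remain
Read 6: bits[23:24] width=1 -> value=1 (bin 1); offset now 24 = byte 3 bit 0; 0 bits remain

Answer: 213 31 52 2 1 1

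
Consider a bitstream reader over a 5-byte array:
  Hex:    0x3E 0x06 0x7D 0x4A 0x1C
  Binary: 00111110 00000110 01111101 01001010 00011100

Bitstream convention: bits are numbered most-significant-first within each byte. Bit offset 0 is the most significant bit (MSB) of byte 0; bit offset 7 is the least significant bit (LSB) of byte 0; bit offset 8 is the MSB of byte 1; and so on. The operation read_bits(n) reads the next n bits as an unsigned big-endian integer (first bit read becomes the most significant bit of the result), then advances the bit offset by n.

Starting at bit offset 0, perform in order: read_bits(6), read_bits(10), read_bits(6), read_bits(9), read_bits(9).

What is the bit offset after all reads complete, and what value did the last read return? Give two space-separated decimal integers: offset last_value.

Answer: 40 28

Derivation:
Read 1: bits[0:6] width=6 -> value=15 (bin 001111); offset now 6 = byte 0 bit 6; 34 bits remain
Read 2: bits[6:16] width=10 -> value=518 (bin 1000000110); offset now 16 = byte 2 bit 0; 24 bits remain
Read 3: bits[16:22] width=6 -> value=31 (bin 011111); offset now 22 = byte 2 bit 6; 18 bits remain
Read 4: bits[22:31] width=9 -> value=165 (bin 010100101); offset now 31 = byte 3 bit 7; 9 bits remain
Read 5: bits[31:40] width=9 -> value=28 (bin 000011100); offset now 40 = byte 5 bit 0; 0 bits remain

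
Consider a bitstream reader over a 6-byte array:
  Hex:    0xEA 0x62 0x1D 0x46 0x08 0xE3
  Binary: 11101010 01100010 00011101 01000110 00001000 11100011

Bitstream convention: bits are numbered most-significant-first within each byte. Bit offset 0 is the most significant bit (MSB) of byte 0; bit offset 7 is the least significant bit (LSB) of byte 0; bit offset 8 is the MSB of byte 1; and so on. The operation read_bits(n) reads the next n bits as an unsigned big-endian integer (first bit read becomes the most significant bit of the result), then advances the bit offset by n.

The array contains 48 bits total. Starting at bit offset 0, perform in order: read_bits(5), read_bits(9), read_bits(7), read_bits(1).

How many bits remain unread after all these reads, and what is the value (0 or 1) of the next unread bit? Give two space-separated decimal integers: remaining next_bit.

Read 1: bits[0:5] width=5 -> value=29 (bin 11101); offset now 5 = byte 0 bit 5; 43 bits remain
Read 2: bits[5:14] width=9 -> value=152 (bin 010011000); offset now 14 = byte 1 bit 6; 34 bits remain
Read 3: bits[14:21] width=7 -> value=67 (bin 1000011); offset now 21 = byte 2 bit 5; 27 bits remain
Read 4: bits[21:22] width=1 -> value=1 (bin 1); offset now 22 = byte 2 bit 6; 26 bits remain

Answer: 26 0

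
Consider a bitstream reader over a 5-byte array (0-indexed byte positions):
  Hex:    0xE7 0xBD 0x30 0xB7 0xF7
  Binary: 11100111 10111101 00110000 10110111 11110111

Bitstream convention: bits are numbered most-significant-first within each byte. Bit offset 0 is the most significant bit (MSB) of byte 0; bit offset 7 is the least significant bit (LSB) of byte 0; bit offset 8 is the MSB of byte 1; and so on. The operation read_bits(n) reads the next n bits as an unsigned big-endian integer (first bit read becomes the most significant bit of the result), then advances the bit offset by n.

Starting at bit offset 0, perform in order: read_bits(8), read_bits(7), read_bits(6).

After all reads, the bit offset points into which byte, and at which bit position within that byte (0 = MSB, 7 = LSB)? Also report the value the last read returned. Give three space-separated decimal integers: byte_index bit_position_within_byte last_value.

Read 1: bits[0:8] width=8 -> value=231 (bin 11100111); offset now 8 = byte 1 bit 0; 32 bits remain
Read 2: bits[8:15] width=7 -> value=94 (bin 1011110); offset now 15 = byte 1 bit 7; 25 bits remain
Read 3: bits[15:21] width=6 -> value=38 (bin 100110); offset now 21 = byte 2 bit 5; 19 bits remain

Answer: 2 5 38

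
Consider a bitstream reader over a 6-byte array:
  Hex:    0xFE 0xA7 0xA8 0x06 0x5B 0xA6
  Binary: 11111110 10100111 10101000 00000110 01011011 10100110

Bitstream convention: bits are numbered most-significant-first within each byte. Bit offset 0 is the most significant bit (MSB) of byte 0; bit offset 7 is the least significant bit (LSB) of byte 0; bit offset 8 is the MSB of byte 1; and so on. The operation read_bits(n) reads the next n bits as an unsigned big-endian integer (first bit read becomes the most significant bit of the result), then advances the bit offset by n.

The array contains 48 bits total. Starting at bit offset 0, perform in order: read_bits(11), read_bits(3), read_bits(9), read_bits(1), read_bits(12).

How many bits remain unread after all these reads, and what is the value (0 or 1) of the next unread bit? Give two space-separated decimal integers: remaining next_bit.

Read 1: bits[0:11] width=11 -> value=2037 (bin 11111110101); offset now 11 = byte 1 bit 3; 37 bits remain
Read 2: bits[11:14] width=3 -> value=1 (bin 001); offset now 14 = byte 1 bit 6; 34 bits remain
Read 3: bits[14:23] width=9 -> value=468 (bin 111010100); offset now 23 = byte 2 bit 7; 25 bits remain
Read 4: bits[23:24] width=1 -> value=0 (bin 0); offset now 24 = byte 3 bit 0; 24 bits remain
Read 5: bits[24:36] width=12 -> value=101 (bin 000001100101); offset now 36 = byte 4 bit 4; 12 bits remain

Answer: 12 1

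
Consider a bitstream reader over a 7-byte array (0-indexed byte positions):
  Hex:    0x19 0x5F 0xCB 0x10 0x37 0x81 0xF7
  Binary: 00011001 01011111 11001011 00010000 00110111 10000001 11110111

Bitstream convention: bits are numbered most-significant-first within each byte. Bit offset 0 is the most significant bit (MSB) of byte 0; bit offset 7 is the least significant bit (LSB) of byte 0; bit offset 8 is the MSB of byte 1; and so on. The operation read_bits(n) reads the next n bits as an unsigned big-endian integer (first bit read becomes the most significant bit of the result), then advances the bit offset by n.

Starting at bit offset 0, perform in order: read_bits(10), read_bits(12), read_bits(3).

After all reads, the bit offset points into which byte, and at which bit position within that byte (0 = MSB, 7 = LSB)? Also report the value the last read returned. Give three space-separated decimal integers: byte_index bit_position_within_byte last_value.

Read 1: bits[0:10] width=10 -> value=101 (bin 0001100101); offset now 10 = byte 1 bit 2; 46 bits remain
Read 2: bits[10:22] width=12 -> value=2034 (bin 011111110010); offset now 22 = byte 2 bit 6; 34 bits remain
Read 3: bits[22:25] width=3 -> value=6 (bin 110); offset now 25 = byte 3 bit 1; 31 bits remain

Answer: 3 1 6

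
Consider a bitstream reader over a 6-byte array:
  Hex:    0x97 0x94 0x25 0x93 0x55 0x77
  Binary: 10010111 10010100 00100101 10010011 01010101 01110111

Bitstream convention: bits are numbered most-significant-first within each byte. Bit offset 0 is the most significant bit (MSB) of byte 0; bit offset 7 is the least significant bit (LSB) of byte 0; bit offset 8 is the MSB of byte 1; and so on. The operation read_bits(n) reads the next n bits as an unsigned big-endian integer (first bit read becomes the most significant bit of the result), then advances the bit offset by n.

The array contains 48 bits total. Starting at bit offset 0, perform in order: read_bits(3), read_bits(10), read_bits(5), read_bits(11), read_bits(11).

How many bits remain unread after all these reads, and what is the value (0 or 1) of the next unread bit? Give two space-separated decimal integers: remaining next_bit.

Read 1: bits[0:3] width=3 -> value=4 (bin 100); offset now 3 = byte 0 bit 3; 45 bits remain
Read 2: bits[3:13] width=10 -> value=754 (bin 1011110010); offset now 13 = byte 1 bit 5; 35 bits remain
Read 3: bits[13:18] width=5 -> value=16 (bin 10000); offset now 18 = byte 2 bit 2; 30 bits remain
Read 4: bits[18:29] width=11 -> value=1202 (bin 10010110010); offset now 29 = byte 3 bit 5; 19 bits remain
Read 5: bits[29:40] width=11 -> value=853 (bin 01101010101); offset now 40 = byte 5 bit 0; 8 bits remain

Answer: 8 0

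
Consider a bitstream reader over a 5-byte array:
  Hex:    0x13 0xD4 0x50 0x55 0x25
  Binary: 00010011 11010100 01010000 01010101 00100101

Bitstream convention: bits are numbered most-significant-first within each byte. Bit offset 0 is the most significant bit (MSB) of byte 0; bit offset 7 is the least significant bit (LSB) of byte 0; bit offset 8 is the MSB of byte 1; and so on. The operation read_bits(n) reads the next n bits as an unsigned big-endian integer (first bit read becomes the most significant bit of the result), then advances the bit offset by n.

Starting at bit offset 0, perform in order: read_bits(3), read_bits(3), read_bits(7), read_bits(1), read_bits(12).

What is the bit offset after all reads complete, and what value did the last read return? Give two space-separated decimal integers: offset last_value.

Read 1: bits[0:3] width=3 -> value=0 (bin 000); offset now 3 = byte 0 bit 3; 37 bits remain
Read 2: bits[3:6] width=3 -> value=4 (bin 100); offset now 6 = byte 0 bit 6; 34 bits remain
Read 3: bits[6:13] width=7 -> value=122 (bin 1111010); offset now 13 = byte 1 bit 5; 27 bits remain
Read 4: bits[13:14] width=1 -> value=1 (bin 1); offset now 14 = byte 1 bit 6; 26 bits remain
Read 5: bits[14:26] width=12 -> value=321 (bin 000101000001); offset now 26 = byte 3 bit 2; 14 bits remain

Answer: 26 321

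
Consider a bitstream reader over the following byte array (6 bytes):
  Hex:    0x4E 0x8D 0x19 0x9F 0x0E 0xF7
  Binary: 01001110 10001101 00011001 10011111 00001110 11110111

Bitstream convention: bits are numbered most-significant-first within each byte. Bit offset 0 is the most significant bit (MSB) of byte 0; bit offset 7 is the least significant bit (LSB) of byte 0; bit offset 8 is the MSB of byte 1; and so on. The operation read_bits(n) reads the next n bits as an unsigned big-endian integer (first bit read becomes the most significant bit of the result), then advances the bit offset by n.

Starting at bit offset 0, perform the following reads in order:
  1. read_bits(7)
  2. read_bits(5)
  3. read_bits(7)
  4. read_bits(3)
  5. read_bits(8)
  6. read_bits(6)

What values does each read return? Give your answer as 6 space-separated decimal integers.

Read 1: bits[0:7] width=7 -> value=39 (bin 0100111); offset now 7 = byte 0 bit 7; 41 bits remain
Read 2: bits[7:12] width=5 -> value=8 (bin 01000); offset now 12 = byte 1 bit 4; 36 bits remain
Read 3: bits[12:19] width=7 -> value=104 (bin 1101000); offset now 19 = byte 2 bit 3; 29 bits remain
Read 4: bits[19:22] width=3 -> value=6 (bin 110); offset now 22 = byte 2 bit 6; 26 bits remain
Read 5: bits[22:30] width=8 -> value=103 (bin 01100111); offset now 30 = byte 3 bit 6; 18 bits remain
Read 6: bits[30:36] width=6 -> value=48 (bin 110000); offset now 36 = byte 4 bit 4; 12 bits remain

Answer: 39 8 104 6 103 48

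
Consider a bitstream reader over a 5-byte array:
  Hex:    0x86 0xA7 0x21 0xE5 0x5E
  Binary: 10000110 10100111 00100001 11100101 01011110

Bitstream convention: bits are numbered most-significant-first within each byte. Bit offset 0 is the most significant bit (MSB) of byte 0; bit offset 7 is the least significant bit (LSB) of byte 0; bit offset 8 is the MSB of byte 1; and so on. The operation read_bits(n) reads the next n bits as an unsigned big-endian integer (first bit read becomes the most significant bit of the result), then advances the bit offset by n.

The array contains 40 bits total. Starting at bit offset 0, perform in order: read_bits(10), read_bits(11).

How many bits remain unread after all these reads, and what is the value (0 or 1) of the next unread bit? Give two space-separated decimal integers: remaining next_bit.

Answer: 19 0

Derivation:
Read 1: bits[0:10] width=10 -> value=538 (bin 1000011010); offset now 10 = byte 1 bit 2; 30 bits remain
Read 2: bits[10:21] width=11 -> value=1252 (bin 10011100100); offset now 21 = byte 2 bit 5; 19 bits remain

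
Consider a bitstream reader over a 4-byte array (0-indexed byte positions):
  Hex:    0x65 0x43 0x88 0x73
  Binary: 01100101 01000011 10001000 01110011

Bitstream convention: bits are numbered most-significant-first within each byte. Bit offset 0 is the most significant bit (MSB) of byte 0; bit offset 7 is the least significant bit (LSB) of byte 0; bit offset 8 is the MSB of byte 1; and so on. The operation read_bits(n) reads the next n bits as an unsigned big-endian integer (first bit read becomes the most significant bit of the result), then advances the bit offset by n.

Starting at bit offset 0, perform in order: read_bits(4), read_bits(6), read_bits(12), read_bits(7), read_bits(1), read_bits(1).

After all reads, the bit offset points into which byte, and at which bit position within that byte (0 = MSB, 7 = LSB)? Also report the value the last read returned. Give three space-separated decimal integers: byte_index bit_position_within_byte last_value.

Read 1: bits[0:4] width=4 -> value=6 (bin 0110); offset now 4 = byte 0 bit 4; 28 bits remain
Read 2: bits[4:10] width=6 -> value=21 (bin 010101); offset now 10 = byte 1 bit 2; 22 bits remain
Read 3: bits[10:22] width=12 -> value=226 (bin 000011100010); offset now 22 = byte 2 bit 6; 10 bits remain
Read 4: bits[22:29] width=7 -> value=14 (bin 0001110); offset now 29 = byte 3 bit 5; 3 bits remain
Read 5: bits[29:30] width=1 -> value=0 (bin 0); offset now 30 = byte 3 bit 6; 2 bits remain
Read 6: bits[30:31] width=1 -> value=1 (bin 1); offset now 31 = byte 3 bit 7; 1 bits remain

Answer: 3 7 1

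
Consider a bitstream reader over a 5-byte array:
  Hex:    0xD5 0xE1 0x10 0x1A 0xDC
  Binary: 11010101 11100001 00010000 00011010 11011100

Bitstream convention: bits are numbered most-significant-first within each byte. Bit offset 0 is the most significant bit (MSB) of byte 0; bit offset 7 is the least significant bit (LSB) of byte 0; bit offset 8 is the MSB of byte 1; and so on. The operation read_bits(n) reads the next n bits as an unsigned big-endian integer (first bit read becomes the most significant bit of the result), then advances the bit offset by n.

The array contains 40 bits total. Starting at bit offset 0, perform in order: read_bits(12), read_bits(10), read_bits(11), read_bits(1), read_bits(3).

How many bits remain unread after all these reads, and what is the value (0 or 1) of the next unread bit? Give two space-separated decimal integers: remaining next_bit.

Answer: 3 1

Derivation:
Read 1: bits[0:12] width=12 -> value=3422 (bin 110101011110); offset now 12 = byte 1 bit 4; 28 bits remain
Read 2: bits[12:22] width=10 -> value=68 (bin 0001000100); offset now 22 = byte 2 bit 6; 18 bits remain
Read 3: bits[22:33] width=11 -> value=53 (bin 00000110101); offset now 33 = byte 4 bit 1; 7 bits remain
Read 4: bits[33:34] width=1 -> value=1 (bin 1); offset now 34 = byte 4 bit 2; 6 bits remain
Read 5: bits[34:37] width=3 -> value=3 (bin 011); offset now 37 = byte 4 bit 5; 3 bits remain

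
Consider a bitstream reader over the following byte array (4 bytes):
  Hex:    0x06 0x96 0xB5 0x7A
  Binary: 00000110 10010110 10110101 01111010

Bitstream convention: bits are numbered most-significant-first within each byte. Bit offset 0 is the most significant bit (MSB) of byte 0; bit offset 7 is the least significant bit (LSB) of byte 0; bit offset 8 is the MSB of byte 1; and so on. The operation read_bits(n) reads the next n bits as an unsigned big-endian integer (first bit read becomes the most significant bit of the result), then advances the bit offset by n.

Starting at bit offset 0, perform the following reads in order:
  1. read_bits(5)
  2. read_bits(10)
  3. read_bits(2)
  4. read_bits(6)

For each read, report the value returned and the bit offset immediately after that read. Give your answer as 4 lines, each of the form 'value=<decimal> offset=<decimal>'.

Answer: value=0 offset=5
value=843 offset=15
value=1 offset=17
value=26 offset=23

Derivation:
Read 1: bits[0:5] width=5 -> value=0 (bin 00000); offset now 5 = byte 0 bit 5; 27 bits remain
Read 2: bits[5:15] width=10 -> value=843 (bin 1101001011); offset now 15 = byte 1 bit 7; 17 bits remain
Read 3: bits[15:17] width=2 -> value=1 (bin 01); offset now 17 = byte 2 bit 1; 15 bits remain
Read 4: bits[17:23] width=6 -> value=26 (bin 011010); offset now 23 = byte 2 bit 7; 9 bits remain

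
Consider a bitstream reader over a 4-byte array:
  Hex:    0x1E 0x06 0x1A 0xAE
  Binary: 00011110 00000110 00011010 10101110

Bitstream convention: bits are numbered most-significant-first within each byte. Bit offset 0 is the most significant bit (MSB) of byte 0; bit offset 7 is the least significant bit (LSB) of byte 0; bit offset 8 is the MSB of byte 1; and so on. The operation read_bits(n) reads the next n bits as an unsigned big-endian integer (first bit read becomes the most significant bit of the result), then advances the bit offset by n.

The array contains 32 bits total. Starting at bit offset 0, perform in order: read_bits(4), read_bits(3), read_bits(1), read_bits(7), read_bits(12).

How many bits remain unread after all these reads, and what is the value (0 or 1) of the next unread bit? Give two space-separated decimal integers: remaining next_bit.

Answer: 5 0

Derivation:
Read 1: bits[0:4] width=4 -> value=1 (bin 0001); offset now 4 = byte 0 bit 4; 28 bits remain
Read 2: bits[4:7] width=3 -> value=7 (bin 111); offset now 7 = byte 0 bit 7; 25 bits remain
Read 3: bits[7:8] width=1 -> value=0 (bin 0); offset now 8 = byte 1 bit 0; 24 bits remain
Read 4: bits[8:15] width=7 -> value=3 (bin 0000011); offset now 15 = byte 1 bit 7; 17 bits remain
Read 5: bits[15:27] width=12 -> value=213 (bin 000011010101); offset now 27 = byte 3 bit 3; 5 bits remain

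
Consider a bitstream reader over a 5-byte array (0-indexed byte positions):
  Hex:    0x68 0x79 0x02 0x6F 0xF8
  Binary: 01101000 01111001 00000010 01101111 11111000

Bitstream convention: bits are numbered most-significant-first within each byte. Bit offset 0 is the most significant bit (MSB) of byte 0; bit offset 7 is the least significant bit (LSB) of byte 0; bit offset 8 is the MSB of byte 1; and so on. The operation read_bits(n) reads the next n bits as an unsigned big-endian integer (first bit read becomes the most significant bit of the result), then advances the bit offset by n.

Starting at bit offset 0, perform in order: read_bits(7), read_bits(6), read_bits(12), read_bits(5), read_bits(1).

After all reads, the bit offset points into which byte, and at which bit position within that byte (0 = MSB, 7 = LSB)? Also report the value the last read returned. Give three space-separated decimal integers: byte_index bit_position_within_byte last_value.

Read 1: bits[0:7] width=7 -> value=52 (bin 0110100); offset now 7 = byte 0 bit 7; 33 bits remain
Read 2: bits[7:13] width=6 -> value=15 (bin 001111); offset now 13 = byte 1 bit 5; 27 bits remain
Read 3: bits[13:25] width=12 -> value=516 (bin 001000000100); offset now 25 = byte 3 bit 1; 15 bits remain
Read 4: bits[25:30] width=5 -> value=27 (bin 11011); offset now 30 = byte 3 bit 6; 10 bits remain
Read 5: bits[30:31] width=1 -> value=1 (bin 1); offset now 31 = byte 3 bit 7; 9 bits remain

Answer: 3 7 1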